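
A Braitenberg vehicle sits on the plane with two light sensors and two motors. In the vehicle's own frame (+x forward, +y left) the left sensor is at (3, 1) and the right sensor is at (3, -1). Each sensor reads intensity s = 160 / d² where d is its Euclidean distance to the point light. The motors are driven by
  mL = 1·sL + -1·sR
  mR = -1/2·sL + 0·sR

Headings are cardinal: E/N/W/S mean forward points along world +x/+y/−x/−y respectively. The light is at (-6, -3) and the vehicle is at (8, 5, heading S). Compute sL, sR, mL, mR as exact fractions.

left sensor world pos  = (9, 2); dL² = 250
right sensor world pos = (7, 2); dR² = 194
sL = 160/250 = 16/25
sR = 160/194 = 80/97
mL = 1·sL + -1·sR = -448/2425
mR = -1/2·sL + 0·sR = -8/25

16/25 80/97 -448/2425 -8/25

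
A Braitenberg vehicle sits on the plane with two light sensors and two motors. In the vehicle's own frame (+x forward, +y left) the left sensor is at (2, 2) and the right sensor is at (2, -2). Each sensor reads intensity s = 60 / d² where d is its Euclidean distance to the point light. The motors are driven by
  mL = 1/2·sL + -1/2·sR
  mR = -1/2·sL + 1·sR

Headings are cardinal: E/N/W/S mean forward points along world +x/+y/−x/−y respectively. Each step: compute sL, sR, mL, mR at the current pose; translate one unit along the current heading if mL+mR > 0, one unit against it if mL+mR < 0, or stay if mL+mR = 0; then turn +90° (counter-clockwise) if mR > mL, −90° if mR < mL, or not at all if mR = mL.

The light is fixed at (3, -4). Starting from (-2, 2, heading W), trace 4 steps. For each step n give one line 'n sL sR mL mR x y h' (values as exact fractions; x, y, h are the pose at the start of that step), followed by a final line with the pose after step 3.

n=0: pose=(-2,2,W); sL=12/13, sR=60/113; mL=288/1469, mR=102/1469; mL+mR=30/113 → advance +1; mR−mL=-186/1469 → turn -1·90°
n=1: pose=(-3,2,N); sL=15/32, sR=3/4; mL=-9/64, mR=33/64; mL+mR=3/8 → advance +1; mR−mL=21/32 → turn +1·90°
n=2: pose=(-3,3,W); sL=60/89, sR=12/29; mL=336/2581, mR=198/2581; mL+mR=6/29 → advance +1; mR−mL=-138/2581 → turn -1·90°
n=3: pose=(-4,3,N); sL=10/27, sR=30/53; mL=-140/1431, mR=545/1431; mL+mR=15/53 → advance +1; mR−mL=685/1431 → turn +1·90°

0 12/13 60/113 288/1469 102/1469 -2 2 W
1 15/32 3/4 -9/64 33/64 -3 2 N
2 60/89 12/29 336/2581 198/2581 -3 3 W
3 10/27 30/53 -140/1431 545/1431 -4 3 N
final -4 4 W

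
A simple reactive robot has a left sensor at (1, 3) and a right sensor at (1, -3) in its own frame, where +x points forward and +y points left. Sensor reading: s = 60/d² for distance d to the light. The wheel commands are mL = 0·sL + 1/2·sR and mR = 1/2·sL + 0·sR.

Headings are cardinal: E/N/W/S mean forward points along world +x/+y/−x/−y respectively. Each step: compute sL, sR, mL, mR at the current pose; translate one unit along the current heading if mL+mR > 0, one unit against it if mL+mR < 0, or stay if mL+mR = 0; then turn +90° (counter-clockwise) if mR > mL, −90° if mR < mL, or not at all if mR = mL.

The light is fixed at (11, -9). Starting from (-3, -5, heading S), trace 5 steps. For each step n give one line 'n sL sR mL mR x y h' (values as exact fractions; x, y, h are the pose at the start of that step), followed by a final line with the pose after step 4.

n=0: pose=(-3,-5,S); sL=6/13, sR=30/149; mL=15/149, mR=3/13; mL+mR=642/1937 → advance +1; mR−mL=252/1937 → turn +1·90°
n=1: pose=(-3,-6,E); sL=12/41, sR=60/169; mL=30/169, mR=6/41; mL+mR=2244/6929 → advance +1; mR−mL=-216/6929 → turn -1·90°
n=2: pose=(-2,-6,S); sL=15/26, sR=3/13; mL=3/26, mR=15/52; mL+mR=21/52 → advance +1; mR−mL=9/52 → turn +1·90°
n=3: pose=(-2,-7,E); sL=60/169, sR=12/29; mL=6/29, mR=30/169; mL+mR=1884/4901 → advance +1; mR−mL=-144/4901 → turn -1·90°
n=4: pose=(-1,-7,S); sL=30/41, sR=30/113; mL=15/113, mR=15/41; mL+mR=2310/4633 → advance +1; mR−mL=1080/4633 → turn +1·90°

0 6/13 30/149 15/149 3/13 -3 -5 S
1 12/41 60/169 30/169 6/41 -3 -6 E
2 15/26 3/13 3/26 15/52 -2 -6 S
3 60/169 12/29 6/29 30/169 -2 -7 E
4 30/41 30/113 15/113 15/41 -1 -7 S
final -1 -8 E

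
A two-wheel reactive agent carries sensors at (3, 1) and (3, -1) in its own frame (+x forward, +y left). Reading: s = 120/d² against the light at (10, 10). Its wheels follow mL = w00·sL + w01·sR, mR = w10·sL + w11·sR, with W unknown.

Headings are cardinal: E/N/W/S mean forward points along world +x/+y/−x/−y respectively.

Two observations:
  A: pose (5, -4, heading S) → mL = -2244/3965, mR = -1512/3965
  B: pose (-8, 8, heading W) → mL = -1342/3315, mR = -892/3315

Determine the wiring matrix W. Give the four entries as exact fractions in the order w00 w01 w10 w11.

obs A: pose=(5,-4,S) → sL=24/61, sR=24/65, mL=-2244/3965, mR=-1512/3965
obs B: pose=(-8,8,W) → sL=4/15, sR=60/221, mL=-1342/3315, mR=-892/3315
sensor matrix S = [[24/61, 24/65], [4/15, 60/221]]; det S = 2816/337025
solve [mL_A; mL_B] = S·[w00; w01] and [mR_A; mR_B] = S·[w10; w11]:
  w00 = -1/2, w01 = -1, w10 = -1/2, w11 = -1/2

-1/2 -1 -1/2 -1/2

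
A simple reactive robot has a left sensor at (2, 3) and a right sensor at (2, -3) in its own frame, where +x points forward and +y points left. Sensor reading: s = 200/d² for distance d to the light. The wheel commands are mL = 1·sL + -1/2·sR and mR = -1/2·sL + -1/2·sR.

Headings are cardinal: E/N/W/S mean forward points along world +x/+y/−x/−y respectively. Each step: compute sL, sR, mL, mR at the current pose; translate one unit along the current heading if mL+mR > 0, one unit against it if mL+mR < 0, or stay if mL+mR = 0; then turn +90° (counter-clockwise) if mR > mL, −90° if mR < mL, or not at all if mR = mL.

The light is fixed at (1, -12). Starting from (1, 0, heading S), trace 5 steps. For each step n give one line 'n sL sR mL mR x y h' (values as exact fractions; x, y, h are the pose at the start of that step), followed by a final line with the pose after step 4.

0 200/109 200/109 100/109 -200/109 1 0 S
1 25/13 10/13 20/13 -35/26 1 1 W
2 200/241 200/229 21700/55189 -47000/55189 0 1 N
3 100/113 100/41 -1550/4633 -7700/4633 0 0 E
4 200/101 8/5 596/505 -904/505 -1 0 S
final -1 1 W

n=0: pose=(1,0,S); sL=200/109, sR=200/109; mL=100/109, mR=-200/109; mL+mR=-100/109 → advance -1; mR−mL=-300/109 → turn -1·90°
n=1: pose=(1,1,W); sL=25/13, sR=10/13; mL=20/13, mR=-35/26; mL+mR=5/26 → advance +1; mR−mL=-75/26 → turn -1·90°
n=2: pose=(0,1,N); sL=200/241, sR=200/229; mL=21700/55189, mR=-47000/55189; mL+mR=-25300/55189 → advance -1; mR−mL=-300/241 → turn -1·90°
n=3: pose=(0,0,E); sL=100/113, sR=100/41; mL=-1550/4633, mR=-7700/4633; mL+mR=-9250/4633 → advance -1; mR−mL=-150/113 → turn -1·90°
n=4: pose=(-1,0,S); sL=200/101, sR=8/5; mL=596/505, mR=-904/505; mL+mR=-308/505 → advance -1; mR−mL=-300/101 → turn -1·90°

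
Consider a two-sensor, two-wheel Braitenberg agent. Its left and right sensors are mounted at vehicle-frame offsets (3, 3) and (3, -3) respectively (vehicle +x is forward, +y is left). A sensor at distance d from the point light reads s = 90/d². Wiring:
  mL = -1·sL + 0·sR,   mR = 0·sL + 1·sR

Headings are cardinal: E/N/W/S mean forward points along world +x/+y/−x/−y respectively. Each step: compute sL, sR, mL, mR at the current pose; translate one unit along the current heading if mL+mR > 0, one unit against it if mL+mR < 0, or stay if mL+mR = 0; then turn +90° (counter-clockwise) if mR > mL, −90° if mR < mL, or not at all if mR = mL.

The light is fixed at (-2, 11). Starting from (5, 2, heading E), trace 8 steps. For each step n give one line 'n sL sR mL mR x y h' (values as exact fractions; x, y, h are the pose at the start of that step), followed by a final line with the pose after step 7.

0 45/68 45/122 -45/68 45/122 5 2 E
1 2 10/13 -2 10/13 4 2 N
2 45/89 45/29 -45/89 45/29 4 1 W
3 90/233 90/173 -90/233 90/173 3 1 S
4 45/64 9/26 -45/64 9/26 3 0 E
5 18/13 90/113 -18/13 90/113 2 0 N
6 45/113 45/41 -45/113 45/41 2 -1 W
7 10/29 2/5 -10/29 2/5 1 -1 S
final 1 -2 E

n=0: pose=(5,2,E); sL=45/68, sR=45/122; mL=-45/68, mR=45/122; mL+mR=-1215/4148 → advance -1; mR−mL=4275/4148 → turn +1·90°
n=1: pose=(4,2,N); sL=2, sR=10/13; mL=-2, mR=10/13; mL+mR=-16/13 → advance -1; mR−mL=36/13 → turn +1·90°
n=2: pose=(4,1,W); sL=45/89, sR=45/29; mL=-45/89, mR=45/29; mL+mR=2700/2581 → advance +1; mR−mL=5310/2581 → turn +1·90°
n=3: pose=(3,1,S); sL=90/233, sR=90/173; mL=-90/233, mR=90/173; mL+mR=5400/40309 → advance +1; mR−mL=36540/40309 → turn +1·90°
n=4: pose=(3,0,E); sL=45/64, sR=9/26; mL=-45/64, mR=9/26; mL+mR=-297/832 → advance -1; mR−mL=873/832 → turn +1·90°
n=5: pose=(2,0,N); sL=18/13, sR=90/113; mL=-18/13, mR=90/113; mL+mR=-864/1469 → advance -1; mR−mL=3204/1469 → turn +1·90°
n=6: pose=(2,-1,W); sL=45/113, sR=45/41; mL=-45/113, mR=45/41; mL+mR=3240/4633 → advance +1; mR−mL=6930/4633 → turn +1·90°
n=7: pose=(1,-1,S); sL=10/29, sR=2/5; mL=-10/29, mR=2/5; mL+mR=8/145 → advance +1; mR−mL=108/145 → turn +1·90°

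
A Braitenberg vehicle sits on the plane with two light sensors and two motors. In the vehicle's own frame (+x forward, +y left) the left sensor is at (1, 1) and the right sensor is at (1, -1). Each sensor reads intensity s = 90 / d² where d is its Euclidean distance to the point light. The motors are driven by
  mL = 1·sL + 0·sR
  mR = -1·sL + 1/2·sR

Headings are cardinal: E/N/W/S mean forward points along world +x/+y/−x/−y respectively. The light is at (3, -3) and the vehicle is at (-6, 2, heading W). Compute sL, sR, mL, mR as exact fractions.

45/58 45/68 45/58 -1755/3944

left sensor world pos  = (-7, 1); dL² = 116
right sensor world pos = (-7, 3); dR² = 136
sL = 90/116 = 45/58
sR = 90/136 = 45/68
mL = 1·sL + 0·sR = 45/58
mR = -1·sL + 1/2·sR = -1755/3944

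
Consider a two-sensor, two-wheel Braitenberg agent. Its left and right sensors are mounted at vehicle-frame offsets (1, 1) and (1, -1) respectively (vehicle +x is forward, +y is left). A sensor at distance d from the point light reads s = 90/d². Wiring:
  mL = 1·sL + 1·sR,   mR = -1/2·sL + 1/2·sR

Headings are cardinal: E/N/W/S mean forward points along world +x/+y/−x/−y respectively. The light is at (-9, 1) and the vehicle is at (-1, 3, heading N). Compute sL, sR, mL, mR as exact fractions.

left sensor world pos  = (-2, 4); dL² = 58
right sensor world pos = (0, 4); dR² = 90
sL = 90/58 = 45/29
sR = 90/90 = 1
mL = 1·sL + 1·sR = 74/29
mR = -1/2·sL + 1/2·sR = -8/29

45/29 1 74/29 -8/29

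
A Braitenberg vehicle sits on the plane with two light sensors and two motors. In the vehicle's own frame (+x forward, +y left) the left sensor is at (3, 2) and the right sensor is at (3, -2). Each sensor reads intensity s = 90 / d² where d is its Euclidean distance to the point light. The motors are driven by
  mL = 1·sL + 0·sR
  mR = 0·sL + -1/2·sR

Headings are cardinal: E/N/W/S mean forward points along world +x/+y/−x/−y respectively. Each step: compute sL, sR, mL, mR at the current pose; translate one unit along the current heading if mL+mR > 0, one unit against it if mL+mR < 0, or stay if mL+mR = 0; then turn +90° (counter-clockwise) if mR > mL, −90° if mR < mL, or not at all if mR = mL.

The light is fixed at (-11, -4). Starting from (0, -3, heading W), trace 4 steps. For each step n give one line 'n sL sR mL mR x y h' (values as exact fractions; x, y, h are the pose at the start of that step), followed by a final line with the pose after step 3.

0 18/13 90/73 18/13 -45/73 0 -3 W
1 9/8 9/16 9/8 -9/32 -1 -3 N
2 18/37 90/169 18/37 -45/169 -1 -2 E
3 9/17 45/41 9/17 -45/82 0 -2 S
final 0 -1 W

n=0: pose=(0,-3,W); sL=18/13, sR=90/73; mL=18/13, mR=-45/73; mL+mR=729/949 → advance +1; mR−mL=-1899/949 → turn -1·90°
n=1: pose=(-1,-3,N); sL=9/8, sR=9/16; mL=9/8, mR=-9/32; mL+mR=27/32 → advance +1; mR−mL=-45/32 → turn -1·90°
n=2: pose=(-1,-2,E); sL=18/37, sR=90/169; mL=18/37, mR=-45/169; mL+mR=1377/6253 → advance +1; mR−mL=-4707/6253 → turn -1·90°
n=3: pose=(0,-2,S); sL=9/17, sR=45/41; mL=9/17, mR=-45/82; mL+mR=-27/1394 → advance -1; mR−mL=-1503/1394 → turn -1·90°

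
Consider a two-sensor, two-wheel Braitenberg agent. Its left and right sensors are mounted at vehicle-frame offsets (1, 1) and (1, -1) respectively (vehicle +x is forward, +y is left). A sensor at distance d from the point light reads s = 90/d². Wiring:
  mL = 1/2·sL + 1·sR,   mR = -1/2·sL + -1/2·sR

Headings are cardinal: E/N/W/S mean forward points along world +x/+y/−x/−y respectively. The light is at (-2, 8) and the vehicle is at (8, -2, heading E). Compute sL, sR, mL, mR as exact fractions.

45/101 45/121 14535/24442 -4995/12221

left sensor world pos  = (9, -1); dL² = 202
right sensor world pos = (9, -3); dR² = 242
sL = 90/202 = 45/101
sR = 90/242 = 45/121
mL = 1/2·sL + 1·sR = 14535/24442
mR = -1/2·sL + -1/2·sR = -4995/12221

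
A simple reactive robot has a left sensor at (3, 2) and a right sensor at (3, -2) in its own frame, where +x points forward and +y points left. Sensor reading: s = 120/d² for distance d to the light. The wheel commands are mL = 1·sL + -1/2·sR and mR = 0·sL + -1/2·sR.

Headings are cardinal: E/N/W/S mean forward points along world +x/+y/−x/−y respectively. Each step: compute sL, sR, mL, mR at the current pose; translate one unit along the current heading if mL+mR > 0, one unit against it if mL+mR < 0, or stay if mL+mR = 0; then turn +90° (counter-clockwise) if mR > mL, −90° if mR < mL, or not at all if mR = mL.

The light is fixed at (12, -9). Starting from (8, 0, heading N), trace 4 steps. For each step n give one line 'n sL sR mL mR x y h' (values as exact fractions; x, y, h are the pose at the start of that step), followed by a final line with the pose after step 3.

n=0: pose=(8,0,N); sL=2/3, sR=30/37; mL=29/111, mR=-15/37; mL+mR=-16/111 → advance -1; mR−mL=-2/3 → turn -1·90°
n=1: pose=(8,-1,E); sL=120/101, sR=120/37; mL=-1620/3737, mR=-60/37; mL+mR=-7680/3737 → advance -1; mR−mL=-120/101 → turn -1·90°
n=2: pose=(7,-1,S); sL=60/17, sR=60/37; mL=1710/629, mR=-30/37; mL+mR=1200/629 → advance +1; mR−mL=-60/17 → turn -1·90°
n=3: pose=(7,-2,W); sL=120/89, sR=24/29; mL=2412/2581, mR=-12/29; mL+mR=1344/2581 → advance +1; mR−mL=-120/89 → turn -1·90°

0 2/3 30/37 29/111 -15/37 8 0 N
1 120/101 120/37 -1620/3737 -60/37 8 -1 E
2 60/17 60/37 1710/629 -30/37 7 -1 S
3 120/89 24/29 2412/2581 -12/29 7 -2 W
final 6 -2 N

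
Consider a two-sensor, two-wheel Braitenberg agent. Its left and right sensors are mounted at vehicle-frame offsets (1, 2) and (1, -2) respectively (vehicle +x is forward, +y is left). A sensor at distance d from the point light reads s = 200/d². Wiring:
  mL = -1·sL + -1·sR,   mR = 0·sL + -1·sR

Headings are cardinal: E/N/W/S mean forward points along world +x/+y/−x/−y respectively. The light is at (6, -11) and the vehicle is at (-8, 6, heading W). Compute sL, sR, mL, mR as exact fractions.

left sensor world pos  = (-9, 4); dL² = 450
right sensor world pos = (-9, 8); dR² = 586
sL = 200/450 = 4/9
sR = 200/586 = 100/293
mL = -1·sL + -1·sR = -2072/2637
mR = 0·sL + -1·sR = -100/293

4/9 100/293 -2072/2637 -100/293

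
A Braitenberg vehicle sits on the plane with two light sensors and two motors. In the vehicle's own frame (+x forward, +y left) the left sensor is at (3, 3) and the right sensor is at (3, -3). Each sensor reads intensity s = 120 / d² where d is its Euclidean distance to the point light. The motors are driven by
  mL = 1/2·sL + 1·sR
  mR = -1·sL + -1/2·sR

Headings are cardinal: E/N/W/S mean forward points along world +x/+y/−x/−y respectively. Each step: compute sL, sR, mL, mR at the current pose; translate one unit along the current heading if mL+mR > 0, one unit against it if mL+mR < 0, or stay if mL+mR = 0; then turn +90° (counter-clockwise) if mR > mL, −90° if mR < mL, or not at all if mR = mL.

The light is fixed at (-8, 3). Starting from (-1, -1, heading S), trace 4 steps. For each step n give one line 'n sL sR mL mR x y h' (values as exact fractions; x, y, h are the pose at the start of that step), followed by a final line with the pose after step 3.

n=0: pose=(-1,-1,S); sL=120/149, sR=24/13; mL=4356/1937, mR=-3348/1937; mL+mR=1008/1937 → advance +1; mR−mL=-7704/1937 → turn -1·90°
n=1: pose=(-1,-2,W); sL=3/2, sR=6; mL=27/4, mR=-9/2; mL+mR=9/4 → advance +1; mR−mL=-45/4 → turn -1·90°
n=2: pose=(-2,-2,N); sL=120/13, sR=24/17; mL=1332/221, mR=-2196/221; mL+mR=-864/221 → advance -1; mR−mL=-3528/221 → turn -1·90°
n=3: pose=(-2,-3,E); sL=4/3, sR=20/27; mL=38/27, mR=-46/27; mL+mR=-8/27 → advance -1; mR−mL=-28/9 → turn -1·90°

0 120/149 24/13 4356/1937 -3348/1937 -1 -1 S
1 3/2 6 27/4 -9/2 -1 -2 W
2 120/13 24/17 1332/221 -2196/221 -2 -2 N
3 4/3 20/27 38/27 -46/27 -2 -3 E
final -3 -3 S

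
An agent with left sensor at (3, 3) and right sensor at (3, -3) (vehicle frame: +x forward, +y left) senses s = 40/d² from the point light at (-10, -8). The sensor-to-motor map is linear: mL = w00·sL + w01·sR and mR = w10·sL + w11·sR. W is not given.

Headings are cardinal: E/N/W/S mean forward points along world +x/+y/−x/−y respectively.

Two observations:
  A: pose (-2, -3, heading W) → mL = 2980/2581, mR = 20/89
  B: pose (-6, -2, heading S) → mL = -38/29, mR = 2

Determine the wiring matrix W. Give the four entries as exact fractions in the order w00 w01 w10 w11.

1 -1/2 0 1/2

obs A: pose=(-2,-3,W) → sL=40/29, sR=40/89, mL=2980/2581, mR=20/89
obs B: pose=(-6,-2,S) → sL=20/29, sR=4, mL=-38/29, mR=2
sensor matrix S = [[40/29, 40/89], [20/29, 4]]; det S = 13440/2581
solve [mL_A; mL_B] = S·[w00; w01] and [mR_A; mR_B] = S·[w10; w11]:
  w00 = 1, w01 = -1/2, w10 = 0, w11 = 1/2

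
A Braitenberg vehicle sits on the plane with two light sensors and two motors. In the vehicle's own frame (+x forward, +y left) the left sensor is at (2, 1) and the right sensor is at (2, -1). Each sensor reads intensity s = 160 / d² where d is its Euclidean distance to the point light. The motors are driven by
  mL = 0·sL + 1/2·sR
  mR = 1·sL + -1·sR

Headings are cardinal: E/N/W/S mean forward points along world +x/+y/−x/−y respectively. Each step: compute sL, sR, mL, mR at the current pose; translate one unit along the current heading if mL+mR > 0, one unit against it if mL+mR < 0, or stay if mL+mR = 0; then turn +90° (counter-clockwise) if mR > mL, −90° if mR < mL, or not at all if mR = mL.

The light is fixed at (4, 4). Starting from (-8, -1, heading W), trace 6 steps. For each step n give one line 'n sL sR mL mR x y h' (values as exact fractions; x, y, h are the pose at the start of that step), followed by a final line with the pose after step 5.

n=0: pose=(-8,-1,W); sL=20/29, sR=40/53; mL=20/53, mR=-100/1537; mL+mR=480/1537 → advance +1; mR−mL=-680/1537 → turn -1·90°
n=1: pose=(-9,-1,N); sL=32/41, sR=160/153; mL=80/153, mR=-1664/6273; mL+mR=1616/6273 → advance +1; mR−mL=-1648/2091 → turn -1·90°
n=2: pose=(-9,0,E); sL=16/13, sR=80/73; mL=40/73, mR=128/949; mL+mR=648/949 → advance +1; mR−mL=-392/949 → turn -1·90°
n=3: pose=(-8,0,S); sL=160/157, sR=32/41; mL=16/41, mR=1536/6437; mL+mR=4048/6437 → advance +1; mR−mL=-976/6437 → turn -1·90°
n=4: pose=(-8,-1,W); sL=20/29, sR=40/53; mL=20/53, mR=-100/1537; mL+mR=480/1537 → advance +1; mR−mL=-680/1537 → turn -1·90°
n=5: pose=(-9,-1,N); sL=32/41, sR=160/153; mL=80/153, mR=-1664/6273; mL+mR=1616/6273 → advance +1; mR−mL=-1648/2091 → turn -1·90°

0 20/29 40/53 20/53 -100/1537 -8 -1 W
1 32/41 160/153 80/153 -1664/6273 -9 -1 N
2 16/13 80/73 40/73 128/949 -9 0 E
3 160/157 32/41 16/41 1536/6437 -8 0 S
4 20/29 40/53 20/53 -100/1537 -8 -1 W
5 32/41 160/153 80/153 -1664/6273 -9 -1 N
final -9 0 E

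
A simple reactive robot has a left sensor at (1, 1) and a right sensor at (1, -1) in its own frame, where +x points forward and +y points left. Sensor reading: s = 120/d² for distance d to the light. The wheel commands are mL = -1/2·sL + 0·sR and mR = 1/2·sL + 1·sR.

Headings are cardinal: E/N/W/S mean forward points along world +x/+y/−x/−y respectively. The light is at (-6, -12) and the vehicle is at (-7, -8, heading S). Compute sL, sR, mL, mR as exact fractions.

40/3 120/13 -20/3 620/39

left sensor world pos  = (-6, -9); dL² = 9
right sensor world pos = (-8, -9); dR² = 13
sL = 120/9 = 40/3
sR = 120/13 = 120/13
mL = -1/2·sL + 0·sR = -20/3
mR = 1/2·sL + 1·sR = 620/39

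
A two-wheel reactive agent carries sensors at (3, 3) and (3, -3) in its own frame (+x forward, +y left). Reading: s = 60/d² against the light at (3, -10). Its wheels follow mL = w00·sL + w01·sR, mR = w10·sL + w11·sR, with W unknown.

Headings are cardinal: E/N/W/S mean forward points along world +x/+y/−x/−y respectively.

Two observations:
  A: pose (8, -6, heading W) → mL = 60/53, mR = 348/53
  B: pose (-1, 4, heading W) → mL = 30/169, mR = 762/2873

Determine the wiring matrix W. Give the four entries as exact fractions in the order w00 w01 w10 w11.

0 1 1/2 1/2

obs A: pose=(8,-6,W) → sL=12, sR=60/53, mL=60/53, mR=348/53
obs B: pose=(-1,4,W) → sL=6/17, sR=30/169, mL=30/169, mR=762/2873
sensor matrix S = [[12, 60/53], [6/17, 30/169]]; det S = 263520/152269
solve [mL_A; mL_B] = S·[w00; w01] and [mR_A; mR_B] = S·[w10; w11]:
  w00 = 0, w01 = 1, w10 = 1/2, w11 = 1/2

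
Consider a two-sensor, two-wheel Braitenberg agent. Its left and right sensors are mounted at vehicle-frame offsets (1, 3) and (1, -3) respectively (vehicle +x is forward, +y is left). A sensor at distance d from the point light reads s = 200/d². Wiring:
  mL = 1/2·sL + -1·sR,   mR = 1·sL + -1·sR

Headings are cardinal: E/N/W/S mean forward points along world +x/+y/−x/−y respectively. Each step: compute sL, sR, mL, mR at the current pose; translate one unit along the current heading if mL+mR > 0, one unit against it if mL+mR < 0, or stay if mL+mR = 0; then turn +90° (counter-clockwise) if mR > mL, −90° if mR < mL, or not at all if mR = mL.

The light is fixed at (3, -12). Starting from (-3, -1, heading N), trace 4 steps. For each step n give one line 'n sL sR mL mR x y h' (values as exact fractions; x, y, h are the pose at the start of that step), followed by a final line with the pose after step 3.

0 8/9 200/153 -44/51 -64/153 -3 -1 N
1 100/49 100/109 550/5341 6000/5341 -3 -2 W
2 200/97 200/181 -1300/17557 16800/17557 -4 -2 S
3 10/9 25/9 -20/9 -5/3 -4 -3 E
final -5 -3 N

n=0: pose=(-3,-1,N); sL=8/9, sR=200/153; mL=-44/51, mR=-64/153; mL+mR=-196/153 → advance -1; mR−mL=4/9 → turn +1·90°
n=1: pose=(-3,-2,W); sL=100/49, sR=100/109; mL=550/5341, mR=6000/5341; mL+mR=6550/5341 → advance +1; mR−mL=50/49 → turn +1·90°
n=2: pose=(-4,-2,S); sL=200/97, sR=200/181; mL=-1300/17557, mR=16800/17557; mL+mR=15500/17557 → advance +1; mR−mL=100/97 → turn +1·90°
n=3: pose=(-4,-3,E); sL=10/9, sR=25/9; mL=-20/9, mR=-5/3; mL+mR=-35/9 → advance -1; mR−mL=5/9 → turn +1·90°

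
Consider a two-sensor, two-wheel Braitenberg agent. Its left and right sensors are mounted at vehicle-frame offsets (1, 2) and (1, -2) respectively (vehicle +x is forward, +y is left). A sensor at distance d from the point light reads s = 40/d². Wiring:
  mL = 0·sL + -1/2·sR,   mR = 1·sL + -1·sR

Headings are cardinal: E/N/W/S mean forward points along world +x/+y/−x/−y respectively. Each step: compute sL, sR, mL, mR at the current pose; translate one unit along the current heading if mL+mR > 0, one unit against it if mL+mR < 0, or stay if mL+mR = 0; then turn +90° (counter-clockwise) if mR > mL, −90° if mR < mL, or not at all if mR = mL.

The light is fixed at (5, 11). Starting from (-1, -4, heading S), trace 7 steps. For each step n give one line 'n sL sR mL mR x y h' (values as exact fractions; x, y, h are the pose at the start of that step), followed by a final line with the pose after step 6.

0 5/34 1/8 -1/16 3/136 -1 -4 S
1 40/169 40/281 -20/281 4480/47489 -1 -3 E
2 20/109 20/89 -10/89 -400/9701 0 -3 N
3 8/65 8/41 -4/41 -192/2665 0 -4 W
4 2/13 10/73 -5/73 16/949 1 -4 S
5 40/153 8/53 -4/53 896/8109 1 -3 E
6 20/97 4/17 -2/17 -48/1649 2 -3 N
final 2 -4 W

n=0: pose=(-1,-4,S); sL=5/34, sR=1/8; mL=-1/16, mR=3/136; mL+mR=-11/272 → advance -1; mR−mL=23/272 → turn +1·90°
n=1: pose=(-1,-3,E); sL=40/169, sR=40/281; mL=-20/281, mR=4480/47489; mL+mR=1100/47489 → advance +1; mR−mL=7860/47489 → turn +1·90°
n=2: pose=(0,-3,N); sL=20/109, sR=20/89; mL=-10/89, mR=-400/9701; mL+mR=-1490/9701 → advance -1; mR−mL=690/9701 → turn +1·90°
n=3: pose=(0,-4,W); sL=8/65, sR=8/41; mL=-4/41, mR=-192/2665; mL+mR=-452/2665 → advance -1; mR−mL=68/2665 → turn +1·90°
n=4: pose=(1,-4,S); sL=2/13, sR=10/73; mL=-5/73, mR=16/949; mL+mR=-49/949 → advance -1; mR−mL=81/949 → turn +1·90°
n=5: pose=(1,-3,E); sL=40/153, sR=8/53; mL=-4/53, mR=896/8109; mL+mR=284/8109 → advance +1; mR−mL=1508/8109 → turn +1·90°
n=6: pose=(2,-3,N); sL=20/97, sR=4/17; mL=-2/17, mR=-48/1649; mL+mR=-242/1649 → advance -1; mR−mL=146/1649 → turn +1·90°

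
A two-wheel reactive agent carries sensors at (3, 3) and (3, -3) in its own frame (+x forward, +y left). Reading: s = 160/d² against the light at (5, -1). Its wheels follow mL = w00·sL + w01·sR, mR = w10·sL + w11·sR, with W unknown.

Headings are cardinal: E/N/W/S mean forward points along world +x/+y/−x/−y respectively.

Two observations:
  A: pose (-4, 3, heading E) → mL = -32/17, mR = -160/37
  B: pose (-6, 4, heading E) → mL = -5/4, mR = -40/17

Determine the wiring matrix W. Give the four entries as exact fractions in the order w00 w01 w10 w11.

-1 0 0 -1

obs A: pose=(-4,3,E) → sL=32/17, sR=160/37, mL=-32/17, mR=-160/37
obs B: pose=(-6,4,E) → sL=5/4, sR=40/17, mL=-5/4, mR=-40/17
sensor matrix S = [[32/17, 160/37], [5/4, 40/17]]; det S = -10440/10693
solve [mL_A; mL_B] = S·[w00; w01] and [mR_A; mR_B] = S·[w10; w11]:
  w00 = -1, w01 = 0, w10 = 0, w11 = -1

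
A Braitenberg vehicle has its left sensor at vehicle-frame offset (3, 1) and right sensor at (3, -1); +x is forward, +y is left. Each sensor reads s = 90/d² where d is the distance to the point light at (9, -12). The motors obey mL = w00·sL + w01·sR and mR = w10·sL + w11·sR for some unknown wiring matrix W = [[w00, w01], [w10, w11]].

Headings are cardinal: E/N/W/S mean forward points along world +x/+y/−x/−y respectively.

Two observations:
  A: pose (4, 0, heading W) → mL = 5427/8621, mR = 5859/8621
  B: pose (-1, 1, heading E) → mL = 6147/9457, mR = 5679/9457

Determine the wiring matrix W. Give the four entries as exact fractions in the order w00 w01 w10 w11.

obs A: pose=(4,0,W) → sL=18/37, sR=90/233, mL=5427/8621, mR=5859/8621
obs B: pose=(-1,1,E) → sL=18/49, sR=90/193, mL=6147/9457, mR=5679/9457
sensor matrix S = [[18/37, 90/233], [18/49, 90/193]]; det S = 6927120/81528797
solve [mL_A; mL_B] = S·[w00; w01] and [mR_A; mR_B] = S·[w10; w11]:
  w00 = 1/2, w01 = 1, w10 = 1, w11 = 1/2

1/2 1 1 1/2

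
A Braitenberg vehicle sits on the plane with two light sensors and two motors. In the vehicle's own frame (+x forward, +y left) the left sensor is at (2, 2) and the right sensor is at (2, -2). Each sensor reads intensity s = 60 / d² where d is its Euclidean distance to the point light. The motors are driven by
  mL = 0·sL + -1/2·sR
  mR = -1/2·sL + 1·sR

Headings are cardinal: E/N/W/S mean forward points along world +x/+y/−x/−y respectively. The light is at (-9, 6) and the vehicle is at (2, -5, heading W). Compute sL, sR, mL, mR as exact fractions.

6/25 10/27 -5/27 169/675

left sensor world pos  = (0, -7); dL² = 250
right sensor world pos = (0, -3); dR² = 162
sL = 60/250 = 6/25
sR = 60/162 = 10/27
mL = 0·sL + -1/2·sR = -5/27
mR = -1/2·sL + 1·sR = 169/675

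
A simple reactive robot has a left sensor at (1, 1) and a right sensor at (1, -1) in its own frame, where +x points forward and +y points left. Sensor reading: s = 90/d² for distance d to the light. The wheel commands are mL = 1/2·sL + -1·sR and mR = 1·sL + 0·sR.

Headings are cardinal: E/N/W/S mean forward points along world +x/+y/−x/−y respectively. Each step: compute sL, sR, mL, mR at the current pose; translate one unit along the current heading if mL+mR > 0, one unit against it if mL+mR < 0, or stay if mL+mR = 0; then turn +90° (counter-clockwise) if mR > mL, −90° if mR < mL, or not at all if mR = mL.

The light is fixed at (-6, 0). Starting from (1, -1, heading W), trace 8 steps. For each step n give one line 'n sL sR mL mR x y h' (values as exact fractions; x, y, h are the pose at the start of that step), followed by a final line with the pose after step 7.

n=0: pose=(1,-1,W); sL=9/4, sR=5/2; mL=-11/8, mR=9/4; mL+mR=7/8 → advance +1; mR−mL=29/8 → turn +1·90°
n=1: pose=(0,-1,S); sL=90/53, sR=90/29; mL=-3465/1537, mR=90/53; mL+mR=-855/1537 → advance -1; mR−mL=6075/1537 → turn +1·90°
n=2: pose=(0,0,E); sL=9/5, sR=9/5; mL=-9/10, mR=9/5; mL+mR=9/10 → advance +1; mR−mL=27/10 → turn +1·90°
n=3: pose=(1,0,N); sL=90/37, sR=18/13; mL=-81/481, mR=90/37; mL+mR=1089/481 → advance +1; mR−mL=1251/481 → turn +1·90°
n=4: pose=(1,1,W); sL=5/2, sR=9/4; mL=-1, mR=5/2; mL+mR=3/2 → advance +1; mR−mL=7/2 → turn +1·90°
n=5: pose=(0,1,S); sL=90/49, sR=18/5; mL=-657/245, mR=90/49; mL+mR=-207/245 → advance -1; mR−mL=1107/245 → turn +1·90°
n=6: pose=(0,2,E); sL=45/29, sR=9/5; mL=-297/290, mR=45/29; mL+mR=153/290 → advance +1; mR−mL=747/290 → turn +1·90°
n=7: pose=(1,2,N); sL=2, sR=90/73; mL=-17/73, mR=2; mL+mR=129/73 → advance +1; mR−mL=163/73 → turn +1·90°

0 9/4 5/2 -11/8 9/4 1 -1 W
1 90/53 90/29 -3465/1537 90/53 0 -1 S
2 9/5 9/5 -9/10 9/5 0 0 E
3 90/37 18/13 -81/481 90/37 1 0 N
4 5/2 9/4 -1 5/2 1 1 W
5 90/49 18/5 -657/245 90/49 0 1 S
6 45/29 9/5 -297/290 45/29 0 2 E
7 2 90/73 -17/73 2 1 2 N
final 1 3 W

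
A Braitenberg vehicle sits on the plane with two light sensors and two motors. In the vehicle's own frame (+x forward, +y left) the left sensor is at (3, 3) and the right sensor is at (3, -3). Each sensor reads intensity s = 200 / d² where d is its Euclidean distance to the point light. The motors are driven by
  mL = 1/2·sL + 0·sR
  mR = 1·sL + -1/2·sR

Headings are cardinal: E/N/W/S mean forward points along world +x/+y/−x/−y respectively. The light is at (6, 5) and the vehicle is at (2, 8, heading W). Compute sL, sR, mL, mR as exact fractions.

200/49 40/17 100/49 2420/833

left sensor world pos  = (-1, 5); dL² = 49
right sensor world pos = (-1, 11); dR² = 85
sL = 200/49 = 200/49
sR = 200/85 = 40/17
mL = 1/2·sL + 0·sR = 100/49
mR = 1·sL + -1/2·sR = 2420/833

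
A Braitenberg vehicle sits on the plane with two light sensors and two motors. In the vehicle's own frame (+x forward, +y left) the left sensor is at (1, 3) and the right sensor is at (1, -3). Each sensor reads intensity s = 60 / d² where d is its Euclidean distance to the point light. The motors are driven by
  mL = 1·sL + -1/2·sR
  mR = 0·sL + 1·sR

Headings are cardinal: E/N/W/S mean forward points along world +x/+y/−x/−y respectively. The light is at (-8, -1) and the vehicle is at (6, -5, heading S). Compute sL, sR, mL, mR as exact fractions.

30/157 30/73 -165/11461 30/73

left sensor world pos  = (9, -6); dL² = 314
right sensor world pos = (3, -6); dR² = 146
sL = 60/314 = 30/157
sR = 60/146 = 30/73
mL = 1·sL + -1/2·sR = -165/11461
mR = 0·sL + 1·sR = 30/73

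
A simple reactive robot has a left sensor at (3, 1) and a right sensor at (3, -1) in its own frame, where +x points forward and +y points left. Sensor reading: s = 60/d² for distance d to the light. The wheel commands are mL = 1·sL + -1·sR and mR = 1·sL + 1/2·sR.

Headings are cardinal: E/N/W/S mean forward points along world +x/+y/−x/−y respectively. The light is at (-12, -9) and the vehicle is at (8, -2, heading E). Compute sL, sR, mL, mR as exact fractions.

60/593 12/113 -336/67009 10338/67009

left sensor world pos  = (11, -1); dL² = 593
right sensor world pos = (11, -3); dR² = 565
sL = 60/593 = 60/593
sR = 60/565 = 12/113
mL = 1·sL + -1·sR = -336/67009
mR = 1·sL + 1/2·sR = 10338/67009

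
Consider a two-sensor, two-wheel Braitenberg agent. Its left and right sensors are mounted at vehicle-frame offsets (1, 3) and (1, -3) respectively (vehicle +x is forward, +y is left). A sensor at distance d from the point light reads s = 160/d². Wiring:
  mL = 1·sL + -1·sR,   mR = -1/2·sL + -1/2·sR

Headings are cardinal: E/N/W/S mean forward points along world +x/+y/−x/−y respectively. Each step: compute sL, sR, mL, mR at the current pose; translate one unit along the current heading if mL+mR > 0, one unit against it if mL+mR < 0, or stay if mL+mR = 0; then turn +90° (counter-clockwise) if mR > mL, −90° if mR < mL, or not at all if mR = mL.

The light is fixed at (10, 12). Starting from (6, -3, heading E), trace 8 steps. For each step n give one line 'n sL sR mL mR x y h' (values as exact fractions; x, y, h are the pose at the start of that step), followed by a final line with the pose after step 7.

0 160/153 160/333 3200/5661 -480/629 6 -3 E
1 8/13 1/2 3/26 -29/52 5 -3 S
2 32/65 160/157 -5376/10205 -7712/10205 5 -2 W
3 80/109 16/17 -384/1853 -1552/1853 6 -2 N
4 160/153 160/333 3200/5661 -480/629 6 -3 E
5 8/13 1/2 3/26 -29/52 5 -3 S
6 32/65 160/157 -5376/10205 -7712/10205 5 -2 W
7 80/109 16/17 -384/1853 -1552/1853 6 -2 N
final 6 -3 E

n=0: pose=(6,-3,E); sL=160/153, sR=160/333; mL=3200/5661, mR=-480/629; mL+mR=-1120/5661 → advance -1; mR−mL=-7520/5661 → turn -1·90°
n=1: pose=(5,-3,S); sL=8/13, sR=1/2; mL=3/26, mR=-29/52; mL+mR=-23/52 → advance -1; mR−mL=-35/52 → turn -1·90°
n=2: pose=(5,-2,W); sL=32/65, sR=160/157; mL=-5376/10205, mR=-7712/10205; mL+mR=-13088/10205 → advance -1; mR−mL=-2336/10205 → turn -1·90°
n=3: pose=(6,-2,N); sL=80/109, sR=16/17; mL=-384/1853, mR=-1552/1853; mL+mR=-1936/1853 → advance -1; mR−mL=-1168/1853 → turn -1·90°
n=4: pose=(6,-3,E); sL=160/153, sR=160/333; mL=3200/5661, mR=-480/629; mL+mR=-1120/5661 → advance -1; mR−mL=-7520/5661 → turn -1·90°
n=5: pose=(5,-3,S); sL=8/13, sR=1/2; mL=3/26, mR=-29/52; mL+mR=-23/52 → advance -1; mR−mL=-35/52 → turn -1·90°
n=6: pose=(5,-2,W); sL=32/65, sR=160/157; mL=-5376/10205, mR=-7712/10205; mL+mR=-13088/10205 → advance -1; mR−mL=-2336/10205 → turn -1·90°
n=7: pose=(6,-2,N); sL=80/109, sR=16/17; mL=-384/1853, mR=-1552/1853; mL+mR=-1936/1853 → advance -1; mR−mL=-1168/1853 → turn -1·90°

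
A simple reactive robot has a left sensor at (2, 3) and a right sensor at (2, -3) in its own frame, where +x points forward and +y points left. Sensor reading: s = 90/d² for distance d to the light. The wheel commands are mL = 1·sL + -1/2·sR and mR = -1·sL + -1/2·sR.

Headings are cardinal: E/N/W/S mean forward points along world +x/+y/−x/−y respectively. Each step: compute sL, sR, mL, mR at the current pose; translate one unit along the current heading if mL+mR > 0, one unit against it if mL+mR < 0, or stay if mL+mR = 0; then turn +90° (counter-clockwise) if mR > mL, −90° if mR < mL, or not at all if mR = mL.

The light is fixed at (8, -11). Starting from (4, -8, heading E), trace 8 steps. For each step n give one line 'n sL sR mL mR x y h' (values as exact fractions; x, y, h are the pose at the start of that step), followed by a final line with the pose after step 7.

n=0: pose=(4,-8,E); sL=9/4, sR=45/2; mL=-9, mR=-27/2; mL+mR=-45/2 → advance -1; mR−mL=-9/2 → turn -1·90°
n=1: pose=(3,-8,S); sL=18, sR=18/13; mL=225/13, mR=-243/13; mL+mR=-18/13 → advance -1; mR−mL=-36 → turn -1·90°
n=2: pose=(3,-7,W); sL=9/5, sR=45/49; mL=657/490, mR=-1107/490; mL+mR=-45/49 → advance -1; mR−mL=-18/5 → turn -1·90°
n=3: pose=(4,-7,N); sL=18/17, sR=90/37; mL=-99/629, mR=-1431/629; mL+mR=-90/37 → advance -1; mR−mL=-36/17 → turn -1·90°
n=4: pose=(4,-8,E); sL=9/4, sR=45/2; mL=-9, mR=-27/2; mL+mR=-45/2 → advance -1; mR−mL=-9/2 → turn -1·90°
n=5: pose=(3,-8,S); sL=18, sR=18/13; mL=225/13, mR=-243/13; mL+mR=-18/13 → advance -1; mR−mL=-36 → turn -1·90°
n=6: pose=(3,-7,W); sL=9/5, sR=45/49; mL=657/490, mR=-1107/490; mL+mR=-45/49 → advance -1; mR−mL=-18/5 → turn -1·90°
n=7: pose=(4,-7,N); sL=18/17, sR=90/37; mL=-99/629, mR=-1431/629; mL+mR=-90/37 → advance -1; mR−mL=-36/17 → turn -1·90°

0 9/4 45/2 -9 -27/2 4 -8 E
1 18 18/13 225/13 -243/13 3 -8 S
2 9/5 45/49 657/490 -1107/490 3 -7 W
3 18/17 90/37 -99/629 -1431/629 4 -7 N
4 9/4 45/2 -9 -27/2 4 -8 E
5 18 18/13 225/13 -243/13 3 -8 S
6 9/5 45/49 657/490 -1107/490 3 -7 W
7 18/17 90/37 -99/629 -1431/629 4 -7 N
final 4 -8 E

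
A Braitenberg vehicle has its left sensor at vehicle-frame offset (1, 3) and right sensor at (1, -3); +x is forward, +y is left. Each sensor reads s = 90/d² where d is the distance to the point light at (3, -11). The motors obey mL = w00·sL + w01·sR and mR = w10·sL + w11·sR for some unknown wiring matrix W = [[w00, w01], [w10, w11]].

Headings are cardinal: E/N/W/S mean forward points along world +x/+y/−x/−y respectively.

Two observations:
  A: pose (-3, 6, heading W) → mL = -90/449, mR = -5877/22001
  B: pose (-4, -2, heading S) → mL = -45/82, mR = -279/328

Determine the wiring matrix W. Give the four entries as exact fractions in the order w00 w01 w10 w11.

obs A: pose=(-3,6,W) → sL=18/49, sR=90/449, mL=-90/449, mR=-5877/22001
obs B: pose=(-4,-2,S) → sL=9/8, sR=45/82, mL=-45/82, mR=-279/328
sensor matrix S = [[18/49, 90/449], [9/8, 45/82]]; det S = -86265/3608164
solve [mL_A; mL_B] = S·[w00; w01] and [mR_A; mR_B] = S·[w10; w11]:
  w00 = 0, w01 = -1, w10 = -1, w11 = 1/2

0 -1 -1 1/2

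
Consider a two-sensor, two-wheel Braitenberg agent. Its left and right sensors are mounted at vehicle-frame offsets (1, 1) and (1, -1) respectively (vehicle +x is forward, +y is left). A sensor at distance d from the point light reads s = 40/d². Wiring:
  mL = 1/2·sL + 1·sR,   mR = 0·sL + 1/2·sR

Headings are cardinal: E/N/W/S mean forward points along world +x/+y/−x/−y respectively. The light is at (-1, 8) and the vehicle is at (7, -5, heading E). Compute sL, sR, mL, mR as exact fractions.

left sensor world pos  = (8, -4); dL² = 225
right sensor world pos = (8, -6); dR² = 277
sL = 40/225 = 8/45
sR = 40/277 = 40/277
mL = 1/2·sL + 1·sR = 2908/12465
mR = 0·sL + 1/2·sR = 20/277

8/45 40/277 2908/12465 20/277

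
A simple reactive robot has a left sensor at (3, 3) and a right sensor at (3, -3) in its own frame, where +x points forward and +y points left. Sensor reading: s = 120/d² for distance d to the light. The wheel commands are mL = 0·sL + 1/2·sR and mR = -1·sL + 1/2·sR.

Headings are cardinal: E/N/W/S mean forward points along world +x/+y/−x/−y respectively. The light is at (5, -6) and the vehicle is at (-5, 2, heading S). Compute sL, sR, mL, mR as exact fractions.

60/37 60/97 30/97 -4710/3589

left sensor world pos  = (-2, -1); dL² = 74
right sensor world pos = (-8, -1); dR² = 194
sL = 120/74 = 60/37
sR = 120/194 = 60/97
mL = 0·sL + 1/2·sR = 30/97
mR = -1·sL + 1/2·sR = -4710/3589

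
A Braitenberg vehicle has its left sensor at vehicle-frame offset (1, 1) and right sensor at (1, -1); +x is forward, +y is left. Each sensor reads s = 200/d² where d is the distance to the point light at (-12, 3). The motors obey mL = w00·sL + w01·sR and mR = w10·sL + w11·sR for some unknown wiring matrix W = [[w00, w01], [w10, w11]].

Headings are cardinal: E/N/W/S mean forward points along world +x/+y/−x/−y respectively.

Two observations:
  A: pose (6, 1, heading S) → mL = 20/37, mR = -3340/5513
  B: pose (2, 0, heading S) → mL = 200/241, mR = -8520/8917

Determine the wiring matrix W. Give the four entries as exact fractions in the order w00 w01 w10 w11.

obs A: pose=(6,1,S) → sL=20/37, sR=100/149, mL=20/37, mR=-3340/5513
obs B: pose=(2,0,S) → sL=200/241, sR=40/37, mL=200/241, mR=-8520/8917
sensor matrix S = [[20/37, 100/149], [200/241, 40/37]]; det S = 1347200/49159421
solve [mL_A; mL_B] = S·[w00; w01] and [mR_A; mR_B] = S·[w10; w11]:
  w00 = 1, w01 = 0, w10 = -1/2, w11 = -1/2

1 0 -1/2 -1/2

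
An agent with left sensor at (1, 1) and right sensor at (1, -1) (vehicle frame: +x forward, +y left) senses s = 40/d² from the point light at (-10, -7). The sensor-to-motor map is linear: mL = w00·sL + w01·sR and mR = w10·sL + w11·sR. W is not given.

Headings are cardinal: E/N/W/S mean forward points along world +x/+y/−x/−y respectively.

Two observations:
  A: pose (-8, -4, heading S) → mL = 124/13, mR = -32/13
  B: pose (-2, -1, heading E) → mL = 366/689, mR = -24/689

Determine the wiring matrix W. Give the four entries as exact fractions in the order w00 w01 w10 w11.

1/2 1 1/2 -1/2

obs A: pose=(-8,-4,S) → sL=40/13, sR=8, mL=124/13, mR=-32/13
obs B: pose=(-2,-1,E) → sL=4/13, sR=20/53, mL=366/689, mR=-24/689
sensor matrix S = [[40/13, 8], [4/13, 20/53]]; det S = -896/689
solve [mL_A; mL_B] = S·[w00; w01] and [mR_A; mR_B] = S·[w10; w11]:
  w00 = 1/2, w01 = 1, w10 = 1/2, w11 = -1/2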